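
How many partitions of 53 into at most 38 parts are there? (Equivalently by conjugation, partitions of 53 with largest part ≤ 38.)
p(53, parts ≤ 38) = 329423

Use the recurrence p(n, m) = p(n, m−1) + p(n−m, m): either the largest part is < m (count p(n, m−1)) or the largest part is exactly m (remove one copy of m, count p(n−m, m)). With p(0, ·) = 1 this gives p(53, parts ≤ 38) = 329423. (By conjugating Young diagrams, this also counts partitions of 53 into at most 38 parts.)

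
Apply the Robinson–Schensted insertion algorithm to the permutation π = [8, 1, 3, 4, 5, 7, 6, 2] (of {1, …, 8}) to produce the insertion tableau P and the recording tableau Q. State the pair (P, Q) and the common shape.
P = [1, 2, 4, 5, 6] / [3] / [7] / [8];  Q = [1, 3, 4, 5, 6] / [2] / [7] / [8];  common shape = (5, 1, 1, 1)

Row-insert the values π_1, π_2, … into P one at a time, bumping the leftmost entry strictly greater than the inserted value down to the next row. The recording tableau Q records, in position (i, j), the step at which that cell was added to P.
  Insert 8 (step 1): P = [8];  Q = [1]
  Insert 1 (step 2): P = [1] / [8];  Q = [1] / [2]
  Insert 3 (step 3): P = [1, 3] / [8];  Q = [1, 3] / [2]
  Insert 4 (step 4): P = [1, 3, 4] / [8];  Q = [1, 3, 4] / [2]
  Insert 5 (step 5): P = [1, 3, 4, 5] / [8];  Q = [1, 3, 4, 5] / [2]
  Insert 7 (step 6): P = [1, 3, 4, 5, 7] / [8];  Q = [1, 3, 4, 5, 6] / [2]
  Insert 6 (step 7): P = [1, 3, 4, 5, 6] / [7] / [8];  Q = [1, 3, 4, 5, 6] / [2] / [7]
  Insert 2 (step 8): P = [1, 2, 4, 5, 6] / [3] / [7] / [8];  Q = [1, 3, 4, 5, 6] / [2] / [7] / [8]
Final shape: (5, 1, 1, 1).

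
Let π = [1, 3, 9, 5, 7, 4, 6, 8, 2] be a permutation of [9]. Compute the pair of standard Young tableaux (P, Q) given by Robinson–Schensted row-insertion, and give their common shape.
P = [1, 2, 4, 6, 8] / [3, 7] / [5] / [9];  Q = [1, 2, 3, 5, 8] / [4, 7] / [6] / [9];  common shape = (5, 2, 1, 1)

Row-insert the values π_1, π_2, … into P one at a time, bumping the leftmost entry strictly greater than the inserted value down to the next row. The recording tableau Q records, in position (i, j), the step at which that cell was added to P.
  Insert 1 (step 1): P = [1];  Q = [1]
  Insert 3 (step 2): P = [1, 3];  Q = [1, 2]
  Insert 9 (step 3): P = [1, 3, 9];  Q = [1, 2, 3]
  Insert 5 (step 4): P = [1, 3, 5] / [9];  Q = [1, 2, 3] / [4]
  Insert 7 (step 5): P = [1, 3, 5, 7] / [9];  Q = [1, 2, 3, 5] / [4]
  Insert 4 (step 6): P = [1, 3, 4, 7] / [5] / [9];  Q = [1, 2, 3, 5] / [4] / [6]
  Insert 6 (step 7): P = [1, 3, 4, 6] / [5, 7] / [9];  Q = [1, 2, 3, 5] / [4, 7] / [6]
  Insert 8 (step 8): P = [1, 3, 4, 6, 8] / [5, 7] / [9];  Q = [1, 2, 3, 5, 8] / [4, 7] / [6]
  Insert 2 (step 9): P = [1, 2, 4, 6, 8] / [3, 7] / [5] / [9];  Q = [1, 2, 3, 5, 8] / [4, 7] / [6] / [9]
Final shape: (5, 2, 1, 1).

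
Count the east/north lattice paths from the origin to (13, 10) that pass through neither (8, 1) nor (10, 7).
Number of paths = 742128

Inclusion–exclusion. Total paths: C(23, 13) = 1144066. Through P₁: C(9, 8)·C(14, 5) = 18018. Through P₂: C(17, 10)·C(6, 3) = 388960. Since P₁ is strictly southwest of P₂, a monotone path through both must visit P₁ then P₂; paths through both = C(9, 8)·C(8, 2)·C(6, 3) = 5040. Avoid both = 1144066 − 18018 − 388960 + 5040 = 742128.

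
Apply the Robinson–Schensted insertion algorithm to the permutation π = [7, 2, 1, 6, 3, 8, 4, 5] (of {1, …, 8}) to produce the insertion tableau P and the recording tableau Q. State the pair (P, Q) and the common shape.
P = [1, 3, 4, 5] / [2, 6, 8] / [7];  Q = [1, 4, 6, 8] / [2, 5, 7] / [3];  common shape = (4, 3, 1)

Row-insert the values π_1, π_2, … into P one at a time, bumping the leftmost entry strictly greater than the inserted value down to the next row. The recording tableau Q records, in position (i, j), the step at which that cell was added to P.
  Insert 7 (step 1): P = [7];  Q = [1]
  Insert 2 (step 2): P = [2] / [7];  Q = [1] / [2]
  Insert 1 (step 3): P = [1] / [2] / [7];  Q = [1] / [2] / [3]
  Insert 6 (step 4): P = [1, 6] / [2] / [7];  Q = [1, 4] / [2] / [3]
  Insert 3 (step 5): P = [1, 3] / [2, 6] / [7];  Q = [1, 4] / [2, 5] / [3]
  Insert 8 (step 6): P = [1, 3, 8] / [2, 6] / [7];  Q = [1, 4, 6] / [2, 5] / [3]
  Insert 4 (step 7): P = [1, 3, 4] / [2, 6, 8] / [7];  Q = [1, 4, 6] / [2, 5, 7] / [3]
  Insert 5 (step 8): P = [1, 3, 4, 5] / [2, 6, 8] / [7];  Q = [1, 4, 6, 8] / [2, 5, 7] / [3]
Final shape: (4, 3, 1).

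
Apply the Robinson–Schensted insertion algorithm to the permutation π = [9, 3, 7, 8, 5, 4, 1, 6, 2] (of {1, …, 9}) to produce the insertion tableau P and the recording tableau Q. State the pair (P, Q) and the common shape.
P = [1, 2, 6] / [3, 4] / [5, 8] / [7] / [9];  Q = [1, 3, 4] / [2, 8] / [5, 9] / [6] / [7];  common shape = (3, 2, 2, 1, 1)

Row-insert the values π_1, π_2, … into P one at a time, bumping the leftmost entry strictly greater than the inserted value down to the next row. The recording tableau Q records, in position (i, j), the step at which that cell was added to P.
  Insert 9 (step 1): P = [9];  Q = [1]
  Insert 3 (step 2): P = [3] / [9];  Q = [1] / [2]
  Insert 7 (step 3): P = [3, 7] / [9];  Q = [1, 3] / [2]
  Insert 8 (step 4): P = [3, 7, 8] / [9];  Q = [1, 3, 4] / [2]
  Insert 5 (step 5): P = [3, 5, 8] / [7] / [9];  Q = [1, 3, 4] / [2] / [5]
  Insert 4 (step 6): P = [3, 4, 8] / [5] / [7] / [9];  Q = [1, 3, 4] / [2] / [5] / [6]
  Insert 1 (step 7): P = [1, 4, 8] / [3] / [5] / [7] / [9];  Q = [1, 3, 4] / [2] / [5] / [6] / [7]
  Insert 6 (step 8): P = [1, 4, 6] / [3, 8] / [5] / [7] / [9];  Q = [1, 3, 4] / [2, 8] / [5] / [6] / [7]
  Insert 2 (step 9): P = [1, 2, 6] / [3, 4] / [5, 8] / [7] / [9];  Q = [1, 3, 4] / [2, 8] / [5, 9] / [6] / [7]
Final shape: (3, 2, 2, 1, 1).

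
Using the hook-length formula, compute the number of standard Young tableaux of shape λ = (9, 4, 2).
# SYT of shape (9, 4, 2) = 22113

Hook-length formula: f^λ = n! / Π hook(c), product over all cells c of the Young diagram. For λ = (9, 4, 2), n = 15 boxes. Hook lengths by row (left-to-right, top-to-bottom): [11, 10, 8, 7, 5, 4, 3, 2, 1]; [5, 4, 2, 1]; [2, 1]. Product of hooks = 59136000. So f^λ = 15! / 59136000 = 1307674368000 / 59136000 = 22113.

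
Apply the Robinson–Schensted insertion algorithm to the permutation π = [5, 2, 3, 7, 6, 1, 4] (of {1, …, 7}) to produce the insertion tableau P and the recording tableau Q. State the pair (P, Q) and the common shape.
P = [1, 3, 4] / [2, 6] / [5, 7];  Q = [1, 3, 4] / [2, 5] / [6, 7];  common shape = (3, 2, 2)

Row-insert the values π_1, π_2, … into P one at a time, bumping the leftmost entry strictly greater than the inserted value down to the next row. The recording tableau Q records, in position (i, j), the step at which that cell was added to P.
  Insert 5 (step 1): P = [5];  Q = [1]
  Insert 2 (step 2): P = [2] / [5];  Q = [1] / [2]
  Insert 3 (step 3): P = [2, 3] / [5];  Q = [1, 3] / [2]
  Insert 7 (step 4): P = [2, 3, 7] / [5];  Q = [1, 3, 4] / [2]
  Insert 6 (step 5): P = [2, 3, 6] / [5, 7];  Q = [1, 3, 4] / [2, 5]
  Insert 1 (step 6): P = [1, 3, 6] / [2, 7] / [5];  Q = [1, 3, 4] / [2, 5] / [6]
  Insert 4 (step 7): P = [1, 3, 4] / [2, 6] / [5, 7];  Q = [1, 3, 4] / [2, 5] / [6, 7]
Final shape: (3, 2, 2).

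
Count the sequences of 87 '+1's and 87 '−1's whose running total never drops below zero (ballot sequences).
C_87 = 16435314834665426797069144960762886143367590394940

These ballot sequences are counted by the Catalan number C_n = (1/(n + 1)) · C(2n, n). For n = 87: C_87 = (1/88) · C(174, 87) = 1446307705450557558142084756547133980616347954754720/88 = 16435314834665426797069144960762886143367590394940.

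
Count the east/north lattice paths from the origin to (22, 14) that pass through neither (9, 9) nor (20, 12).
Number of paths = 2131150080

Inclusion–exclusion. Total paths: C(36, 22) = 3796297200. Through P₁: C(18, 9)·C(18, 13) = 416576160. Through P₂: C(32, 20)·C(4, 2) = 1354757040. Since P₁ is strictly southwest of P₂, a monotone path through both must visit P₁ then P₂; paths through both = C(18, 9)·C(14, 11)·C(4, 2) = 106186080. Avoid both = 3796297200 − 416576160 − 1354757040 + 106186080 = 2131150080.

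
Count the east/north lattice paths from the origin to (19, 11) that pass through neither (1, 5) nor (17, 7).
Number of paths = 48641934

Inclusion–exclusion. Total paths: C(30, 19) = 54627300. Through P₁: C(6, 1)·C(24, 18) = 807576. Through P₂: C(24, 17)·C(6, 2) = 5191560. Since P₁ is strictly southwest of P₂, a monotone path through both must visit P₁ then P₂; paths through both = C(6, 1)·C(18, 16)·C(6, 2) = 13770. Avoid both = 54627300 − 807576 − 5191560 + 13770 = 48641934.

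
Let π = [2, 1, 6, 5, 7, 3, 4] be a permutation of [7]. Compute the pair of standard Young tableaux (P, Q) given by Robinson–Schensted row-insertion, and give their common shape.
P = [1, 3, 4] / [2, 5, 7] / [6];  Q = [1, 3, 5] / [2, 4, 7] / [6];  common shape = (3, 3, 1)

Row-insert the values π_1, π_2, … into P one at a time, bumping the leftmost entry strictly greater than the inserted value down to the next row. The recording tableau Q records, in position (i, j), the step at which that cell was added to P.
  Insert 2 (step 1): P = [2];  Q = [1]
  Insert 1 (step 2): P = [1] / [2];  Q = [1] / [2]
  Insert 6 (step 3): P = [1, 6] / [2];  Q = [1, 3] / [2]
  Insert 5 (step 4): P = [1, 5] / [2, 6];  Q = [1, 3] / [2, 4]
  Insert 7 (step 5): P = [1, 5, 7] / [2, 6];  Q = [1, 3, 5] / [2, 4]
  Insert 3 (step 6): P = [1, 3, 7] / [2, 5] / [6];  Q = [1, 3, 5] / [2, 4] / [6]
  Insert 4 (step 7): P = [1, 3, 4] / [2, 5, 7] / [6];  Q = [1, 3, 5] / [2, 4, 7] / [6]
Final shape: (3, 3, 1).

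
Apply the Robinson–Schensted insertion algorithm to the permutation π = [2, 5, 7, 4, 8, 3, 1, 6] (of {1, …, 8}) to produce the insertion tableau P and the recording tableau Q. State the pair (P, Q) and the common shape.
P = [1, 3, 6, 8] / [2, 7] / [4] / [5];  Q = [1, 2, 3, 5] / [4, 8] / [6] / [7];  common shape = (4, 2, 1, 1)

Row-insert the values π_1, π_2, … into P one at a time, bumping the leftmost entry strictly greater than the inserted value down to the next row. The recording tableau Q records, in position (i, j), the step at which that cell was added to P.
  Insert 2 (step 1): P = [2];  Q = [1]
  Insert 5 (step 2): P = [2, 5];  Q = [1, 2]
  Insert 7 (step 3): P = [2, 5, 7];  Q = [1, 2, 3]
  Insert 4 (step 4): P = [2, 4, 7] / [5];  Q = [1, 2, 3] / [4]
  Insert 8 (step 5): P = [2, 4, 7, 8] / [5];  Q = [1, 2, 3, 5] / [4]
  Insert 3 (step 6): P = [2, 3, 7, 8] / [4] / [5];  Q = [1, 2, 3, 5] / [4] / [6]
  Insert 1 (step 7): P = [1, 3, 7, 8] / [2] / [4] / [5];  Q = [1, 2, 3, 5] / [4] / [6] / [7]
  Insert 6 (step 8): P = [1, 3, 6, 8] / [2, 7] / [4] / [5];  Q = [1, 2, 3, 5] / [4, 8] / [6] / [7]
Final shape: (4, 2, 1, 1).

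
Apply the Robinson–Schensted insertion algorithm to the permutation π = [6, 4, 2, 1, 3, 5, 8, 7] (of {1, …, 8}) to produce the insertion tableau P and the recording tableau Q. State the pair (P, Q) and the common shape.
P = [1, 3, 5, 7] / [2, 8] / [4] / [6];  Q = [1, 5, 6, 7] / [2, 8] / [3] / [4];  common shape = (4, 2, 1, 1)

Row-insert the values π_1, π_2, … into P one at a time, bumping the leftmost entry strictly greater than the inserted value down to the next row. The recording tableau Q records, in position (i, j), the step at which that cell was added to P.
  Insert 6 (step 1): P = [6];  Q = [1]
  Insert 4 (step 2): P = [4] / [6];  Q = [1] / [2]
  Insert 2 (step 3): P = [2] / [4] / [6];  Q = [1] / [2] / [3]
  Insert 1 (step 4): P = [1] / [2] / [4] / [6];  Q = [1] / [2] / [3] / [4]
  Insert 3 (step 5): P = [1, 3] / [2] / [4] / [6];  Q = [1, 5] / [2] / [3] / [4]
  Insert 5 (step 6): P = [1, 3, 5] / [2] / [4] / [6];  Q = [1, 5, 6] / [2] / [3] / [4]
  Insert 8 (step 7): P = [1, 3, 5, 8] / [2] / [4] / [6];  Q = [1, 5, 6, 7] / [2] / [3] / [4]
  Insert 7 (step 8): P = [1, 3, 5, 7] / [2, 8] / [4] / [6];  Q = [1, 5, 6, 7] / [2, 8] / [3] / [4]
Final shape: (4, 2, 1, 1).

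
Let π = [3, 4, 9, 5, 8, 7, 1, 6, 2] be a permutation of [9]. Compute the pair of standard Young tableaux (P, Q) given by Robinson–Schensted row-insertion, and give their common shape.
P = [1, 2, 5, 6] / [3, 4] / [7] / [8] / [9];  Q = [1, 2, 3, 5] / [4, 8] / [6] / [7] / [9];  common shape = (4, 2, 1, 1, 1)

Row-insert the values π_1, π_2, … into P one at a time, bumping the leftmost entry strictly greater than the inserted value down to the next row. The recording tableau Q records, in position (i, j), the step at which that cell was added to P.
  Insert 3 (step 1): P = [3];  Q = [1]
  Insert 4 (step 2): P = [3, 4];  Q = [1, 2]
  Insert 9 (step 3): P = [3, 4, 9];  Q = [1, 2, 3]
  Insert 5 (step 4): P = [3, 4, 5] / [9];  Q = [1, 2, 3] / [4]
  Insert 8 (step 5): P = [3, 4, 5, 8] / [9];  Q = [1, 2, 3, 5] / [4]
  Insert 7 (step 6): P = [3, 4, 5, 7] / [8] / [9];  Q = [1, 2, 3, 5] / [4] / [6]
  Insert 1 (step 7): P = [1, 4, 5, 7] / [3] / [8] / [9];  Q = [1, 2, 3, 5] / [4] / [6] / [7]
  Insert 6 (step 8): P = [1, 4, 5, 6] / [3, 7] / [8] / [9];  Q = [1, 2, 3, 5] / [4, 8] / [6] / [7]
  Insert 2 (step 9): P = [1, 2, 5, 6] / [3, 4] / [7] / [8] / [9];  Q = [1, 2, 3, 5] / [4, 8] / [6] / [7] / [9]
Final shape: (4, 2, 1, 1, 1).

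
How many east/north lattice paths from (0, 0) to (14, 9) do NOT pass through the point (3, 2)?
Number of paths = 498950

Total paths from (0, 0) to (14, 9): C(23, 14) = 817190. Paths through (3, 2): (paths (0, 0) → (3, 2)) × (paths (3, 2) → (14, 9)) = C(5, 3) · C(18, 11) = 10 · 31824 = 318240. Avoidance count = 817190 − 318240 = 498950.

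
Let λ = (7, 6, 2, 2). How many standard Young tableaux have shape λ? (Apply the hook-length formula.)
# SYT of shape (7, 6, 2, 2) = 680680

Hook-length formula: f^λ = n! / Π hook(c), product over all cells c of the Young diagram. For λ = (7, 6, 2, 2), n = 17 boxes. Hook lengths by row (left-to-right, top-to-bottom): [10, 9, 6, 5, 4, 3, 1]; [8, 7, 4, 3, 2, 1]; [3, 2]; [2, 1]. Product of hooks = 522547200. So f^λ = 17! / 522547200 = 355687428096000 / 522547200 = 680680.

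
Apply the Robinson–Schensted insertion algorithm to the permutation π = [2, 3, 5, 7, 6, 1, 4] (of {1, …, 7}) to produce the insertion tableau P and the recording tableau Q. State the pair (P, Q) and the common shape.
P = [1, 3, 4, 6] / [2, 5] / [7];  Q = [1, 2, 3, 4] / [5, 7] / [6];  common shape = (4, 2, 1)

Row-insert the values π_1, π_2, … into P one at a time, bumping the leftmost entry strictly greater than the inserted value down to the next row. The recording tableau Q records, in position (i, j), the step at which that cell was added to P.
  Insert 2 (step 1): P = [2];  Q = [1]
  Insert 3 (step 2): P = [2, 3];  Q = [1, 2]
  Insert 5 (step 3): P = [2, 3, 5];  Q = [1, 2, 3]
  Insert 7 (step 4): P = [2, 3, 5, 7];  Q = [1, 2, 3, 4]
  Insert 6 (step 5): P = [2, 3, 5, 6] / [7];  Q = [1, 2, 3, 4] / [5]
  Insert 1 (step 6): P = [1, 3, 5, 6] / [2] / [7];  Q = [1, 2, 3, 4] / [5] / [6]
  Insert 4 (step 7): P = [1, 3, 4, 6] / [2, 5] / [7];  Q = [1, 2, 3, 4] / [5, 7] / [6]
Final shape: (4, 2, 1).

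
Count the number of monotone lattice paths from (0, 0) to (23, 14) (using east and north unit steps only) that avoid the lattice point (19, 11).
Number of paths = 4195131300

Total paths from (0, 0) to (23, 14): C(37, 23) = 6107086800. Paths through (19, 11): (paths (0, 0) → (19, 11)) × (paths (19, 11) → (23, 14)) = C(30, 19) · C(7, 4) = 54627300 · 35 = 1911955500. Avoidance count = 6107086800 − 1911955500 = 4195131300.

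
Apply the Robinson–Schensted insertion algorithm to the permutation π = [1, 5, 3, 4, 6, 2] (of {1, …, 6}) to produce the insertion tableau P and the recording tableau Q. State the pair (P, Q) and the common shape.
P = [1, 2, 4, 6] / [3] / [5];  Q = [1, 2, 4, 5] / [3] / [6];  common shape = (4, 1, 1)

Row-insert the values π_1, π_2, … into P one at a time, bumping the leftmost entry strictly greater than the inserted value down to the next row. The recording tableau Q records, in position (i, j), the step at which that cell was added to P.
  Insert 1 (step 1): P = [1];  Q = [1]
  Insert 5 (step 2): P = [1, 5];  Q = [1, 2]
  Insert 3 (step 3): P = [1, 3] / [5];  Q = [1, 2] / [3]
  Insert 4 (step 4): P = [1, 3, 4] / [5];  Q = [1, 2, 4] / [3]
  Insert 6 (step 5): P = [1, 3, 4, 6] / [5];  Q = [1, 2, 4, 5] / [3]
  Insert 2 (step 6): P = [1, 2, 4, 6] / [3] / [5];  Q = [1, 2, 4, 5] / [3] / [6]
Final shape: (4, 1, 1).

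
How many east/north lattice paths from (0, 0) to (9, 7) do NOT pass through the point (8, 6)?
Number of paths = 5434

Total paths from (0, 0) to (9, 7): C(16, 9) = 11440. Paths through (8, 6): (paths (0, 0) → (8, 6)) × (paths (8, 6) → (9, 7)) = C(14, 8) · C(2, 1) = 3003 · 2 = 6006. Avoidance count = 11440 − 6006 = 5434.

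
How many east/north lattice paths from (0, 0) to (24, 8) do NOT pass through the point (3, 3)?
Number of paths = 9202700

Total paths from (0, 0) to (24, 8): C(32, 24) = 10518300. Paths through (3, 3): (paths (0, 0) → (3, 3)) × (paths (3, 3) → (24, 8)) = C(6, 3) · C(26, 21) = 20 · 65780 = 1315600. Avoidance count = 10518300 − 1315600 = 9202700.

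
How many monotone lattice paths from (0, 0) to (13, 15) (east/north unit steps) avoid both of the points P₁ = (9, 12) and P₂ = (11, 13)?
Number of paths = 17468486

Inclusion–exclusion. Total paths: C(28, 13) = 37442160. Through P₁: C(21, 9)·C(7, 4) = 10287550. Through P₂: C(24, 11)·C(4, 2) = 14976864. Since P₁ is strictly southwest of P₂, a monotone path through both must visit P₁ then P₂; paths through both = C(21, 9)·C(3, 2)·C(4, 2) = 5290740. Avoid both = 37442160 − 10287550 − 14976864 + 5290740 = 17468486.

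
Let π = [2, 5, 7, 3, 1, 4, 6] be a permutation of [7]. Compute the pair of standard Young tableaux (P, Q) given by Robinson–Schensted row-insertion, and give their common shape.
P = [1, 3, 4, 6] / [2, 7] / [5];  Q = [1, 2, 3, 7] / [4, 6] / [5];  common shape = (4, 2, 1)

Row-insert the values π_1, π_2, … into P one at a time, bumping the leftmost entry strictly greater than the inserted value down to the next row. The recording tableau Q records, in position (i, j), the step at which that cell was added to P.
  Insert 2 (step 1): P = [2];  Q = [1]
  Insert 5 (step 2): P = [2, 5];  Q = [1, 2]
  Insert 7 (step 3): P = [2, 5, 7];  Q = [1, 2, 3]
  Insert 3 (step 4): P = [2, 3, 7] / [5];  Q = [1, 2, 3] / [4]
  Insert 1 (step 5): P = [1, 3, 7] / [2] / [5];  Q = [1, 2, 3] / [4] / [5]
  Insert 4 (step 6): P = [1, 3, 4] / [2, 7] / [5];  Q = [1, 2, 3] / [4, 6] / [5]
  Insert 6 (step 7): P = [1, 3, 4, 6] / [2, 7] / [5];  Q = [1, 2, 3, 7] / [4, 6] / [5]
Final shape: (4, 2, 1).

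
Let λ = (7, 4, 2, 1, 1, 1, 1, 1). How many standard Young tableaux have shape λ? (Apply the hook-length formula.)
# SYT of shape (7, 4, 2, 1, 1, 1, 1, 1) = 4725864

Hook-length formula: f^λ = n! / Π hook(c), product over all cells c of the Young diagram. For λ = (7, 4, 2, 1, 1, 1, 1, 1), n = 18 boxes. Hook lengths by row (left-to-right, top-to-bottom): [14, 8, 6, 5, 3, 2, 1]; [10, 4, 2, 1]; [7, 1]; [5]; [4]; [3]; [2]; [1]. Product of hooks = 1354752000. So f^λ = 18! / 1354752000 = 6402373705728000 / 1354752000 = 4725864.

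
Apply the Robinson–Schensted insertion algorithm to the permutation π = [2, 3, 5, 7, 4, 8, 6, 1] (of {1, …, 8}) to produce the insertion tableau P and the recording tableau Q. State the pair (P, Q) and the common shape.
P = [1, 3, 4, 6, 8] / [2, 7] / [5];  Q = [1, 2, 3, 4, 6] / [5, 7] / [8];  common shape = (5, 2, 1)

Row-insert the values π_1, π_2, … into P one at a time, bumping the leftmost entry strictly greater than the inserted value down to the next row. The recording tableau Q records, in position (i, j), the step at which that cell was added to P.
  Insert 2 (step 1): P = [2];  Q = [1]
  Insert 3 (step 2): P = [2, 3];  Q = [1, 2]
  Insert 5 (step 3): P = [2, 3, 5];  Q = [1, 2, 3]
  Insert 7 (step 4): P = [2, 3, 5, 7];  Q = [1, 2, 3, 4]
  Insert 4 (step 5): P = [2, 3, 4, 7] / [5];  Q = [1, 2, 3, 4] / [5]
  Insert 8 (step 6): P = [2, 3, 4, 7, 8] / [5];  Q = [1, 2, 3, 4, 6] / [5]
  Insert 6 (step 7): P = [2, 3, 4, 6, 8] / [5, 7];  Q = [1, 2, 3, 4, 6] / [5, 7]
  Insert 1 (step 8): P = [1, 3, 4, 6, 8] / [2, 7] / [5];  Q = [1, 2, 3, 4, 6] / [5, 7] / [8]
Final shape: (5, 2, 1).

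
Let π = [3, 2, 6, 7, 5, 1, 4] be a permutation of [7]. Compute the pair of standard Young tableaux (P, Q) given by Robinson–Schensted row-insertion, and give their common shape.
P = [1, 4, 7] / [2, 5] / [3, 6];  Q = [1, 3, 4] / [2, 5] / [6, 7];  common shape = (3, 2, 2)

Row-insert the values π_1, π_2, … into P one at a time, bumping the leftmost entry strictly greater than the inserted value down to the next row. The recording tableau Q records, in position (i, j), the step at which that cell was added to P.
  Insert 3 (step 1): P = [3];  Q = [1]
  Insert 2 (step 2): P = [2] / [3];  Q = [1] / [2]
  Insert 6 (step 3): P = [2, 6] / [3];  Q = [1, 3] / [2]
  Insert 7 (step 4): P = [2, 6, 7] / [3];  Q = [1, 3, 4] / [2]
  Insert 5 (step 5): P = [2, 5, 7] / [3, 6];  Q = [1, 3, 4] / [2, 5]
  Insert 1 (step 6): P = [1, 5, 7] / [2, 6] / [3];  Q = [1, 3, 4] / [2, 5] / [6]
  Insert 4 (step 7): P = [1, 4, 7] / [2, 5] / [3, 6];  Q = [1, 3, 4] / [2, 5] / [6, 7]
Final shape: (3, 2, 2).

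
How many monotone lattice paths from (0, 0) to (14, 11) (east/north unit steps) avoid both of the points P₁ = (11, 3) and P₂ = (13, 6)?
Number of paths = 4256388

Inclusion–exclusion. Total paths: C(25, 14) = 4457400. Through P₁: C(14, 11)·C(11, 3) = 60060. Through P₂: C(19, 13)·C(6, 1) = 162792. Since P₁ is strictly southwest of P₂, a monotone path through both must visit P₁ then P₂; paths through both = C(14, 11)·C(5, 2)·C(6, 1) = 21840. Avoid both = 4457400 − 60060 − 162792 + 21840 = 4256388.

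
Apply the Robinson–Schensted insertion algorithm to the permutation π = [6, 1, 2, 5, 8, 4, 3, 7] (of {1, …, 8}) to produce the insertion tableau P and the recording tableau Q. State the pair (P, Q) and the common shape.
P = [1, 2, 3, 7] / [4, 8] / [5] / [6];  Q = [1, 3, 4, 5] / [2, 8] / [6] / [7];  common shape = (4, 2, 1, 1)

Row-insert the values π_1, π_2, … into P one at a time, bumping the leftmost entry strictly greater than the inserted value down to the next row. The recording tableau Q records, in position (i, j), the step at which that cell was added to P.
  Insert 6 (step 1): P = [6];  Q = [1]
  Insert 1 (step 2): P = [1] / [6];  Q = [1] / [2]
  Insert 2 (step 3): P = [1, 2] / [6];  Q = [1, 3] / [2]
  Insert 5 (step 4): P = [1, 2, 5] / [6];  Q = [1, 3, 4] / [2]
  Insert 8 (step 5): P = [1, 2, 5, 8] / [6];  Q = [1, 3, 4, 5] / [2]
  Insert 4 (step 6): P = [1, 2, 4, 8] / [5] / [6];  Q = [1, 3, 4, 5] / [2] / [6]
  Insert 3 (step 7): P = [1, 2, 3, 8] / [4] / [5] / [6];  Q = [1, 3, 4, 5] / [2] / [6] / [7]
  Insert 7 (step 8): P = [1, 2, 3, 7] / [4, 8] / [5] / [6];  Q = [1, 3, 4, 5] / [2, 8] / [6] / [7]
Final shape: (4, 2, 1, 1).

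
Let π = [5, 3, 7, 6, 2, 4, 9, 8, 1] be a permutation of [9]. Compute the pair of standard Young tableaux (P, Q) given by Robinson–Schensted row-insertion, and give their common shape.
P = [1, 4, 8] / [2, 6, 9] / [3, 7] / [5];  Q = [1, 3, 7] / [2, 4, 8] / [5, 6] / [9];  common shape = (3, 3, 2, 1)

Row-insert the values π_1, π_2, … into P one at a time, bumping the leftmost entry strictly greater than the inserted value down to the next row. The recording tableau Q records, in position (i, j), the step at which that cell was added to P.
  Insert 5 (step 1): P = [5];  Q = [1]
  Insert 3 (step 2): P = [3] / [5];  Q = [1] / [2]
  Insert 7 (step 3): P = [3, 7] / [5];  Q = [1, 3] / [2]
  Insert 6 (step 4): P = [3, 6] / [5, 7];  Q = [1, 3] / [2, 4]
  Insert 2 (step 5): P = [2, 6] / [3, 7] / [5];  Q = [1, 3] / [2, 4] / [5]
  Insert 4 (step 6): P = [2, 4] / [3, 6] / [5, 7];  Q = [1, 3] / [2, 4] / [5, 6]
  Insert 9 (step 7): P = [2, 4, 9] / [3, 6] / [5, 7];  Q = [1, 3, 7] / [2, 4] / [5, 6]
  Insert 8 (step 8): P = [2, 4, 8] / [3, 6, 9] / [5, 7];  Q = [1, 3, 7] / [2, 4, 8] / [5, 6]
  Insert 1 (step 9): P = [1, 4, 8] / [2, 6, 9] / [3, 7] / [5];  Q = [1, 3, 7] / [2, 4, 8] / [5, 6] / [9]
Final shape: (3, 3, 2, 1).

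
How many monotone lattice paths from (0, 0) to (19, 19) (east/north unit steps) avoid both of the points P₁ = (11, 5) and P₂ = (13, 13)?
Number of paths = 24519975480

Inclusion–exclusion. Total paths: C(38, 19) = 35345263800. Through P₁: C(16, 11)·C(22, 8) = 1396755360. Through P₂: C(26, 13)·C(12, 6) = 9610154400. Since P₁ is strictly southwest of P₂, a monotone path through both must visit P₁ then P₂; paths through both = C(16, 11)·C(10, 2)·C(12, 6) = 181621440. Avoid both = 35345263800 − 1396755360 − 9610154400 + 181621440 = 24519975480.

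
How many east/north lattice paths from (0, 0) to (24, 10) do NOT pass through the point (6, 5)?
Number of paths = 115582302

Total paths from (0, 0) to (24, 10): C(34, 24) = 131128140. Paths through (6, 5): (paths (0, 0) → (6, 5)) × (paths (6, 5) → (24, 10)) = C(11, 6) · C(23, 18) = 462 · 33649 = 15545838. Avoidance count = 131128140 − 15545838 = 115582302.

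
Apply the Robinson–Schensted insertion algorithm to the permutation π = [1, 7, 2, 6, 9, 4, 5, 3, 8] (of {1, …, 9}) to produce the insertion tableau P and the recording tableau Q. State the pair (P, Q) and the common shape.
P = [1, 2, 3, 5, 8] / [4, 9] / [6] / [7];  Q = [1, 2, 4, 5, 9] / [3, 7] / [6] / [8];  common shape = (5, 2, 1, 1)

Row-insert the values π_1, π_2, … into P one at a time, bumping the leftmost entry strictly greater than the inserted value down to the next row. The recording tableau Q records, in position (i, j), the step at which that cell was added to P.
  Insert 1 (step 1): P = [1];  Q = [1]
  Insert 7 (step 2): P = [1, 7];  Q = [1, 2]
  Insert 2 (step 3): P = [1, 2] / [7];  Q = [1, 2] / [3]
  Insert 6 (step 4): P = [1, 2, 6] / [7];  Q = [1, 2, 4] / [3]
  Insert 9 (step 5): P = [1, 2, 6, 9] / [7];  Q = [1, 2, 4, 5] / [3]
  Insert 4 (step 6): P = [1, 2, 4, 9] / [6] / [7];  Q = [1, 2, 4, 5] / [3] / [6]
  Insert 5 (step 7): P = [1, 2, 4, 5] / [6, 9] / [7];  Q = [1, 2, 4, 5] / [3, 7] / [6]
  Insert 3 (step 8): P = [1, 2, 3, 5] / [4, 9] / [6] / [7];  Q = [1, 2, 4, 5] / [3, 7] / [6] / [8]
  Insert 8 (step 9): P = [1, 2, 3, 5, 8] / [4, 9] / [6] / [7];  Q = [1, 2, 4, 5, 9] / [3, 7] / [6] / [8]
Final shape: (5, 2, 1, 1).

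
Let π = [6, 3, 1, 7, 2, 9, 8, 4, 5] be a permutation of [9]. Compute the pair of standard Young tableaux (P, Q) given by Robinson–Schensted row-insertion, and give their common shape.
P = [1, 2, 4, 5] / [3, 7, 8] / [6, 9];  Q = [1, 4, 6, 9] / [2, 5, 7] / [3, 8];  common shape = (4, 3, 2)

Row-insert the values π_1, π_2, … into P one at a time, bumping the leftmost entry strictly greater than the inserted value down to the next row. The recording tableau Q records, in position (i, j), the step at which that cell was added to P.
  Insert 6 (step 1): P = [6];  Q = [1]
  Insert 3 (step 2): P = [3] / [6];  Q = [1] / [2]
  Insert 1 (step 3): P = [1] / [3] / [6];  Q = [1] / [2] / [3]
  Insert 7 (step 4): P = [1, 7] / [3] / [6];  Q = [1, 4] / [2] / [3]
  Insert 2 (step 5): P = [1, 2] / [3, 7] / [6];  Q = [1, 4] / [2, 5] / [3]
  Insert 9 (step 6): P = [1, 2, 9] / [3, 7] / [6];  Q = [1, 4, 6] / [2, 5] / [3]
  Insert 8 (step 7): P = [1, 2, 8] / [3, 7, 9] / [6];  Q = [1, 4, 6] / [2, 5, 7] / [3]
  Insert 4 (step 8): P = [1, 2, 4] / [3, 7, 8] / [6, 9];  Q = [1, 4, 6] / [2, 5, 7] / [3, 8]
  Insert 5 (step 9): P = [1, 2, 4, 5] / [3, 7, 8] / [6, 9];  Q = [1, 4, 6, 9] / [2, 5, 7] / [3, 8]
Final shape: (4, 3, 2).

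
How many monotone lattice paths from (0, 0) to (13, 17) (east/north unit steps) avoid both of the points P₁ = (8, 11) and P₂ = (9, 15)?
Number of paths = 70897056

Inclusion–exclusion. Total paths: C(30, 13) = 119759850. Through P₁: C(19, 8)·C(11, 5) = 34918884. Through P₂: C(24, 9)·C(6, 4) = 19612560. Since P₁ is strictly southwest of P₂, a monotone path through both must visit P₁ then P₂; paths through both = C(19, 8)·C(5, 1)·C(6, 4) = 5668650. Avoid both = 119759850 − 34918884 − 19612560 + 5668650 = 70897056.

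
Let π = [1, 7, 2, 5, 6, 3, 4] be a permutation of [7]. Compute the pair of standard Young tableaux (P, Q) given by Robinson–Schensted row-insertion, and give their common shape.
P = [1, 2, 3, 4] / [5, 6] / [7];  Q = [1, 2, 4, 5] / [3, 7] / [6];  common shape = (4, 2, 1)

Row-insert the values π_1, π_2, … into P one at a time, bumping the leftmost entry strictly greater than the inserted value down to the next row. The recording tableau Q records, in position (i, j), the step at which that cell was added to P.
  Insert 1 (step 1): P = [1];  Q = [1]
  Insert 7 (step 2): P = [1, 7];  Q = [1, 2]
  Insert 2 (step 3): P = [1, 2] / [7];  Q = [1, 2] / [3]
  Insert 5 (step 4): P = [1, 2, 5] / [7];  Q = [1, 2, 4] / [3]
  Insert 6 (step 5): P = [1, 2, 5, 6] / [7];  Q = [1, 2, 4, 5] / [3]
  Insert 3 (step 6): P = [1, 2, 3, 6] / [5] / [7];  Q = [1, 2, 4, 5] / [3] / [6]
  Insert 4 (step 7): P = [1, 2, 3, 4] / [5, 6] / [7];  Q = [1, 2, 4, 5] / [3, 7] / [6]
Final shape: (4, 2, 1).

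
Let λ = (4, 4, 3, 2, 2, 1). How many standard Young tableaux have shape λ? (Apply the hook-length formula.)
# SYT of shape (4, 4, 3, 2, 2, 1) = 500500

Hook-length formula: f^λ = n! / Π hook(c), product over all cells c of the Young diagram. For λ = (4, 4, 3, 2, 2, 1), n = 16 boxes. Hook lengths by row (left-to-right, top-to-bottom): [9, 7, 4, 2]; [8, 6, 3, 1]; [6, 4, 1]; [4, 2]; [3, 1]; [1]. Product of hooks = 41803776. So f^λ = 16! / 41803776 = 20922789888000 / 41803776 = 500500.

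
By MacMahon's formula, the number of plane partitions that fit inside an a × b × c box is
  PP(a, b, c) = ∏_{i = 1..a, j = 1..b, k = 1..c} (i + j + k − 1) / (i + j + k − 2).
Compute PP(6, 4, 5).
PP(6, 4, 5) = 133613766

Evaluate the triple product over i = 1..6, j = 1..4, k = 1..5. The factors are (2/1) · (3/2) · (4/3) · (5/4) · (6/5) · (3/2) · (4/3) · (5/4) · … (120 factors total). The numerators and denominators telescope so the product is an integer; carrying out the multiplication exactly gives PP(6, 4, 5) = 133613766.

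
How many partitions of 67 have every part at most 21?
p(67, parts ≤ 21) = 2149821

Use the recurrence p(n, m) = p(n, m−1) + p(n−m, m): either the largest part is < m (count p(n, m−1)) or the largest part is exactly m (remove one copy of m, count p(n−m, m)). With p(0, ·) = 1 this gives p(67, parts ≤ 21) = 2149821. (By conjugating Young diagrams, this also counts partitions of 67 into at most 21 parts.)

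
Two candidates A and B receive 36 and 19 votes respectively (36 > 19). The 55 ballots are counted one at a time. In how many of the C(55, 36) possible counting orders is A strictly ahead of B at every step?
Strict-lead orderings = 86723575044015

Total orderings of the 55 votes with 36 for A: C(55, 36) = 280576272201225. By the Bertrand ballot formula (Cycle Lemma / reflection principle), the number of orderings in which A is strictly ahead of B throughout is (p − q)/(p + q) · C(p + q, p) = (36 − 19)/(36 + 19) · 280576272201225 = 86723575044015.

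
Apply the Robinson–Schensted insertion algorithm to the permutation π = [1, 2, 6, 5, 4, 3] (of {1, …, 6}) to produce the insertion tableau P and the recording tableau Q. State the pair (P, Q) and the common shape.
P = [1, 2, 3] / [4] / [5] / [6];  Q = [1, 2, 3] / [4] / [5] / [6];  common shape = (3, 1, 1, 1)

Row-insert the values π_1, π_2, … into P one at a time, bumping the leftmost entry strictly greater than the inserted value down to the next row. The recording tableau Q records, in position (i, j), the step at which that cell was added to P.
  Insert 1 (step 1): P = [1];  Q = [1]
  Insert 2 (step 2): P = [1, 2];  Q = [1, 2]
  Insert 6 (step 3): P = [1, 2, 6];  Q = [1, 2, 3]
  Insert 5 (step 4): P = [1, 2, 5] / [6];  Q = [1, 2, 3] / [4]
  Insert 4 (step 5): P = [1, 2, 4] / [5] / [6];  Q = [1, 2, 3] / [4] / [5]
  Insert 3 (step 6): P = [1, 2, 3] / [4] / [5] / [6];  Q = [1, 2, 3] / [4] / [5] / [6]
Final shape: (3, 1, 1, 1).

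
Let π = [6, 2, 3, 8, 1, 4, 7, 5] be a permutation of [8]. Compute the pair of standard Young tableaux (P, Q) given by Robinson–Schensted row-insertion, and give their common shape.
P = [1, 3, 4, 5] / [2, 7] / [6, 8];  Q = [1, 3, 4, 7] / [2, 6] / [5, 8];  common shape = (4, 2, 2)

Row-insert the values π_1, π_2, … into P one at a time, bumping the leftmost entry strictly greater than the inserted value down to the next row. The recording tableau Q records, in position (i, j), the step at which that cell was added to P.
  Insert 6 (step 1): P = [6];  Q = [1]
  Insert 2 (step 2): P = [2] / [6];  Q = [1] / [2]
  Insert 3 (step 3): P = [2, 3] / [6];  Q = [1, 3] / [2]
  Insert 8 (step 4): P = [2, 3, 8] / [6];  Q = [1, 3, 4] / [2]
  Insert 1 (step 5): P = [1, 3, 8] / [2] / [6];  Q = [1, 3, 4] / [2] / [5]
  Insert 4 (step 6): P = [1, 3, 4] / [2, 8] / [6];  Q = [1, 3, 4] / [2, 6] / [5]
  Insert 7 (step 7): P = [1, 3, 4, 7] / [2, 8] / [6];  Q = [1, 3, 4, 7] / [2, 6] / [5]
  Insert 5 (step 8): P = [1, 3, 4, 5] / [2, 7] / [6, 8];  Q = [1, 3, 4, 7] / [2, 6] / [5, 8]
Final shape: (4, 2, 2).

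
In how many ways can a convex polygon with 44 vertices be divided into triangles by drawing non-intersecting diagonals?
C_42 = 39044429911904443959240

These polygon triangulations are counted by the Catalan number C_n = (1/(n + 1)) · C(2n, n). For n = 42: C_42 = (1/43) · C(84, 42) = 1678910486211891090247320/43 = 39044429911904443959240.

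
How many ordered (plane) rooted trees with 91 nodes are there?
C_90 = 1000134600800354781929399250536541864362461089950800

These ordered rooted trees are counted by the Catalan number C_n = (1/(n + 1)) · C(2n, n). For n = 90: C_90 = (1/91) · C(180, 90) = 91012248672832285155575331798825309656983959185522800/91 = 1000134600800354781929399250536541864362461089950800.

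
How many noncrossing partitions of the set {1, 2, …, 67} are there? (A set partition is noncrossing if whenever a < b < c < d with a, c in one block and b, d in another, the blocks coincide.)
C_67 = 22033725021956517463358552614056949950

These noncrossing partitions are counted by the Catalan number C_n = (1/(n + 1)) · C(2n, n). For n = 67: C_67 = (1/68) · C(134, 67) = 1498293301493043187508381577755872596600/68 = 22033725021956517463358552614056949950.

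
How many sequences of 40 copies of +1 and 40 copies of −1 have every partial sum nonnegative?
C_40 = 2622127042276492108820

These ballot sequences are counted by the Catalan number C_n = (1/(n + 1)) · C(2n, n). For n = 40: C_40 = (1/41) · C(80, 40) = 107507208733336176461620/41 = 2622127042276492108820.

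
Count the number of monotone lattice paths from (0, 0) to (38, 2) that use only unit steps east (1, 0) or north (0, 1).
Number of paths = 780

A monotone lattice path from (0, 0) to (38, 2) consists of 38 east steps and 2 north steps in some order, so it is determined by which 38 of the 40 steps are east. The count is C(40, 38) = 780.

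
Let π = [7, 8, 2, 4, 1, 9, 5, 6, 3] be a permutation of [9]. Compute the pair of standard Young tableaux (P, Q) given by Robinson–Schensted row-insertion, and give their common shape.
P = [1, 3, 5, 6] / [2, 4, 9] / [7, 8];  Q = [1, 2, 6, 8] / [3, 4, 7] / [5, 9];  common shape = (4, 3, 2)

Row-insert the values π_1, π_2, … into P one at a time, bumping the leftmost entry strictly greater than the inserted value down to the next row. The recording tableau Q records, in position (i, j), the step at which that cell was added to P.
  Insert 7 (step 1): P = [7];  Q = [1]
  Insert 8 (step 2): P = [7, 8];  Q = [1, 2]
  Insert 2 (step 3): P = [2, 8] / [7];  Q = [1, 2] / [3]
  Insert 4 (step 4): P = [2, 4] / [7, 8];  Q = [1, 2] / [3, 4]
  Insert 1 (step 5): P = [1, 4] / [2, 8] / [7];  Q = [1, 2] / [3, 4] / [5]
  Insert 9 (step 6): P = [1, 4, 9] / [2, 8] / [7];  Q = [1, 2, 6] / [3, 4] / [5]
  Insert 5 (step 7): P = [1, 4, 5] / [2, 8, 9] / [7];  Q = [1, 2, 6] / [3, 4, 7] / [5]
  Insert 6 (step 8): P = [1, 4, 5, 6] / [2, 8, 9] / [7];  Q = [1, 2, 6, 8] / [3, 4, 7] / [5]
  Insert 3 (step 9): P = [1, 3, 5, 6] / [2, 4, 9] / [7, 8];  Q = [1, 2, 6, 8] / [3, 4, 7] / [5, 9]
Final shape: (4, 3, 2).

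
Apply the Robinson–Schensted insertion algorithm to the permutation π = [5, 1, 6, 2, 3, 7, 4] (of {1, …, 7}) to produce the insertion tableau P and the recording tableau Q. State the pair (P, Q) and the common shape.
P = [1, 2, 3, 4] / [5, 6, 7];  Q = [1, 3, 5, 6] / [2, 4, 7];  common shape = (4, 3)

Row-insert the values π_1, π_2, … into P one at a time, bumping the leftmost entry strictly greater than the inserted value down to the next row. The recording tableau Q records, in position (i, j), the step at which that cell was added to P.
  Insert 5 (step 1): P = [5];  Q = [1]
  Insert 1 (step 2): P = [1] / [5];  Q = [1] / [2]
  Insert 6 (step 3): P = [1, 6] / [5];  Q = [1, 3] / [2]
  Insert 2 (step 4): P = [1, 2] / [5, 6];  Q = [1, 3] / [2, 4]
  Insert 3 (step 5): P = [1, 2, 3] / [5, 6];  Q = [1, 3, 5] / [2, 4]
  Insert 7 (step 6): P = [1, 2, 3, 7] / [5, 6];  Q = [1, 3, 5, 6] / [2, 4]
  Insert 4 (step 7): P = [1, 2, 3, 4] / [5, 6, 7];  Q = [1, 3, 5, 6] / [2, 4, 7]
Final shape: (4, 3).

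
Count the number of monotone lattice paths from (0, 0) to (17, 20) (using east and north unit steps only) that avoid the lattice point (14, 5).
Number of paths = 15895880262

Total paths from (0, 0) to (17, 20): C(37, 17) = 15905368710. Paths through (14, 5): (paths (0, 0) → (14, 5)) × (paths (14, 5) → (17, 20)) = C(19, 14) · C(18, 3) = 11628 · 816 = 9488448. Avoidance count = 15905368710 − 9488448 = 15895880262.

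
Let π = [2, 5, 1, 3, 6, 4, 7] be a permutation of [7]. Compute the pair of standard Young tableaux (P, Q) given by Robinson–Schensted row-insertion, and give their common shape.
P = [1, 3, 4, 7] / [2, 5, 6];  Q = [1, 2, 5, 7] / [3, 4, 6];  common shape = (4, 3)

Row-insert the values π_1, π_2, … into P one at a time, bumping the leftmost entry strictly greater than the inserted value down to the next row. The recording tableau Q records, in position (i, j), the step at which that cell was added to P.
  Insert 2 (step 1): P = [2];  Q = [1]
  Insert 5 (step 2): P = [2, 5];  Q = [1, 2]
  Insert 1 (step 3): P = [1, 5] / [2];  Q = [1, 2] / [3]
  Insert 3 (step 4): P = [1, 3] / [2, 5];  Q = [1, 2] / [3, 4]
  Insert 6 (step 5): P = [1, 3, 6] / [2, 5];  Q = [1, 2, 5] / [3, 4]
  Insert 4 (step 6): P = [1, 3, 4] / [2, 5, 6];  Q = [1, 2, 5] / [3, 4, 6]
  Insert 7 (step 7): P = [1, 3, 4, 7] / [2, 5, 6];  Q = [1, 2, 5, 7] / [3, 4, 6]
Final shape: (4, 3).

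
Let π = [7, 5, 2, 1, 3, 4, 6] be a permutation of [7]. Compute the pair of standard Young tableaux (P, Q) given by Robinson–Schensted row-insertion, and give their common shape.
P = [1, 3, 4, 6] / [2] / [5] / [7];  Q = [1, 5, 6, 7] / [2] / [3] / [4];  common shape = (4, 1, 1, 1)

Row-insert the values π_1, π_2, … into P one at a time, bumping the leftmost entry strictly greater than the inserted value down to the next row. The recording tableau Q records, in position (i, j), the step at which that cell was added to P.
  Insert 7 (step 1): P = [7];  Q = [1]
  Insert 5 (step 2): P = [5] / [7];  Q = [1] / [2]
  Insert 2 (step 3): P = [2] / [5] / [7];  Q = [1] / [2] / [3]
  Insert 1 (step 4): P = [1] / [2] / [5] / [7];  Q = [1] / [2] / [3] / [4]
  Insert 3 (step 5): P = [1, 3] / [2] / [5] / [7];  Q = [1, 5] / [2] / [3] / [4]
  Insert 4 (step 6): P = [1, 3, 4] / [2] / [5] / [7];  Q = [1, 5, 6] / [2] / [3] / [4]
  Insert 6 (step 7): P = [1, 3, 4, 6] / [2] / [5] / [7];  Q = [1, 5, 6, 7] / [2] / [3] / [4]
Final shape: (4, 1, 1, 1).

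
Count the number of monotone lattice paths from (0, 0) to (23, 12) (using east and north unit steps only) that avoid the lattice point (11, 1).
Number of paths = 818226864

Total paths from (0, 0) to (23, 12): C(35, 23) = 834451800. Paths through (11, 1): (paths (0, 0) → (11, 1)) × (paths (11, 1) → (23, 12)) = C(12, 11) · C(23, 12) = 12 · 1352078 = 16224936. Avoidance count = 834451800 − 16224936 = 818226864.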